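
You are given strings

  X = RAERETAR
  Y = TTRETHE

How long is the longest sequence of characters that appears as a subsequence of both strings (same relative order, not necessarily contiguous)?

3

One common subsequence of length 3: R [1,3], E [3,4], E [5,7]. The LCS DP gives dp[8][7] = 3, so this is optimal.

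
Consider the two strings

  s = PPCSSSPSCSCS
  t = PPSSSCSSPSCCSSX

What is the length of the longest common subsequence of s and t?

10

Pick P [1,1], then P [2,2], then C [3,6], then S [5,7], then S [6,8], then P [7,9], then S [8,10], then C [9,12], then S [10,13], then S [12,14]; all 10 characters appear in both, in order. The LCS DP gives dp[12][15] = 10, so this is optimal.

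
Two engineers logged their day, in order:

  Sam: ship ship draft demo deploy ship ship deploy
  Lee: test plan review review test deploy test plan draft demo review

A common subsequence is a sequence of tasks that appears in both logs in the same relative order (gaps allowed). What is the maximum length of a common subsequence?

Match draft at Sam[3]=Lee[9], then demo at Sam[4]=Lee[10] — 2 tasks in the same relative order in both. Since dp[8][11] = 2, nothing longer is possible.

2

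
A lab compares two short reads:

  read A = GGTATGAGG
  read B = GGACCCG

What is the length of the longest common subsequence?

4

Let dp[i][j] be the LCS length of the first i bases of read A and the first j bases of read B. dp[i][j] = dp[i-1][j-1]+1 when the i-th and j-th bases match, else max(dp[i-1][j], dp[i][j-1]).
    ·  G  G  A  C  C  C  G
 ·  0  0  0  0  0  0  0  0
 G  0  1  1  1  1  1  1  1
 G  0  1  2  2  2  2  2  2
 T  0  1  2  2  2  2  2  2
 A  0  1  2  3  3  3  3  3
 T  0  1  2  3  3  3  3  3
 G  0  1  2  3  3  3  3  4
 A  0  1  2  3  3  3  3  4
 G  0  1  2  3  3  3  3  4
 G  0  1  2  3  3  3  3  4
dp[9][7] = 4. One LCS (by backtracking along matches): GGAG.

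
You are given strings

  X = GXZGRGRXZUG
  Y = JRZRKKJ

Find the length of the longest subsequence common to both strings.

Let dp[i][j] be the LCS length of the first i characters of X and the first j characters of Y. dp[i][j] = dp[i-1][j-1]+1 when the i-th and j-th characters match, else max(dp[i-1][j], dp[i][j-1]).
    ·  J  R  Z  R  K  K  J
 ·  0  0  0  0  0  0  0  0
 G  0  0  0  0  0  0  0  0
 X  0  0  0  0  0  0  0  0
 Z  0  0  0  1  1  1  1  1
 G  0  0  0  1  1  1  1  1
 R  0  0  1  1  2  2  2  2
 G  0  0  1  1  2  2  2  2
 R  0  0  1  1  2  2  2  2
 X  0  0  1  1  2  2  2  2
 Z  0  0  1  2  2  2  2  2
 U  0  0  1  2  2  2  2  2
 G  0  0  1  2  2  2  2  2
dp[11][7] = 2. One LCS (by backtracking along matches): ZR.

2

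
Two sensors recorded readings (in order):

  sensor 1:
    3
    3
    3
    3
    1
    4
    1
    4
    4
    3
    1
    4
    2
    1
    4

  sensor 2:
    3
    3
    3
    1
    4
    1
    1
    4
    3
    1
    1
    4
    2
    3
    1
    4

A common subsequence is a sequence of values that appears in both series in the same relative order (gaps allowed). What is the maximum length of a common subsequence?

13

Pick 3 [2,1] → 3 [3,2] → 3 [4,3] → 1 [5,4] → 4 [6,5] → 1 [7,7] → 4 [9,8] → 3 [10,9] → 1 [11,11] → 4 [12,12] → 2 [13,13] → 1 [14,15] → 4 [15,16]; all 13 values appear in both, in order. dp[15][16] = 13 confirms this is the maximum.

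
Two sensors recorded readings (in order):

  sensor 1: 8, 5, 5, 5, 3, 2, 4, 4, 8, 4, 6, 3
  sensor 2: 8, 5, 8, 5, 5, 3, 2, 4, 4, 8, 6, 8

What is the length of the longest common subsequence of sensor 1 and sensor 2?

Pick 8 (sensor 1 #1, sensor 2 #1), then 5 (sensor 1 #2, sensor 2 #2), then 5 (sensor 1 #3, sensor 2 #4), then 5 (sensor 1 #4, sensor 2 #5), then 3 (sensor 1 #5, sensor 2 #6), then 2 (sensor 1 #6, sensor 2 #7), then 4 (sensor 1 #7, sensor 2 #8), then 4 (sensor 1 #8, sensor 2 #9), then 8 (sensor 1 #9, sensor 2 #10), then 6 (sensor 1 #11, sensor 2 #11); all 10 values appear in both, in order. The LCS DP gives dp[12][12] = 10, so this is optimal.

10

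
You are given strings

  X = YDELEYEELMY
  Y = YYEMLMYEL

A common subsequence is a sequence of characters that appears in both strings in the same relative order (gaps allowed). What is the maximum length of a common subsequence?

6

Match Y (X #1, Y #2), E (X #3, Y #3), L (X #4, Y #5), Y (X #6, Y #7), E (X #8, Y #8), L (X #9, Y #9) — 6 characters in the same relative order in both. Since dp[11][9] = 6, nothing longer is possible.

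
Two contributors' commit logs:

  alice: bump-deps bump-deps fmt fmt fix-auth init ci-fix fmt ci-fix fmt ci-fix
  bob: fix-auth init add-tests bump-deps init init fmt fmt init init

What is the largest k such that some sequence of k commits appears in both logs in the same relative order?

4

Pick bump-deps [1,4] → fmt [3,7] → fmt [4,8] → init [6,10]; all 4 commits appear in both, in order, and the DP table's final entry dp[11][10] is also 4, so no common subsequence is longer.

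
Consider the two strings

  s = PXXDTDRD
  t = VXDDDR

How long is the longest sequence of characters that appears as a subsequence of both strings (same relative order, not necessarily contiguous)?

Let dp[i][j] be the LCS length of the first i characters of s and the first j characters of t. dp[i][j] = dp[i-1][j-1]+1 when the i-th and j-th characters match, else max(dp[i-1][j], dp[i][j-1]).
    ·  V  X  D  D  D  R
 ·  0  0  0  0  0  0  0
 P  0  0  0  0  0  0  0
 X  0  0  1  1  1  1  1
 X  0  0  1  1  1  1  1
 D  0  0  1  2  2  2  2
 T  0  0  1  2  2  2  2
 D  0  0  1  2  3  3  3
 R  0  0  1  2  3  3  4
 D  0  0  1  2  3  4  4
dp[8][6] = 4. One LCS (by backtracking along matches): XDDR.

4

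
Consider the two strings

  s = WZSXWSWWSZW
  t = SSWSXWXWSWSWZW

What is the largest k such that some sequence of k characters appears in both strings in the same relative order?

One common subsequence of length 9: W (s #1, t #3), then S (s #3, t #4), then X (s #4, t #7), then W (s #5, t #8), then S (s #6, t #9), then W (s #7, t #10), then W (s #8, t #12), then Z (s #10, t #13), then W (s #11, t #14). Since dp[11][14] = 9, nothing longer is possible.

9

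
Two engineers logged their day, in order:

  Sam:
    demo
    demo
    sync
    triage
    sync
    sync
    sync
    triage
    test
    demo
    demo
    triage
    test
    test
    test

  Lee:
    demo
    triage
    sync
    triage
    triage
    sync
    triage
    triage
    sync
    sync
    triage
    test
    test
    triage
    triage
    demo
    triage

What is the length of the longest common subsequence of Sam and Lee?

One common subsequence of length 10: demo (Sam #1, Lee #1), sync (Sam #3, Lee #3), triage (Sam #4, Lee #5), sync (Sam #5, Lee #6), sync (Sam #6, Lee #9), sync (Sam #7, Lee #10), triage (Sam #8, Lee #11), test (Sam #9, Lee #13), demo (Sam #11, Lee #16), triage (Sam #12, Lee #17), and the DP table's final entry dp[15][17] is also 10, so no common subsequence is longer.

10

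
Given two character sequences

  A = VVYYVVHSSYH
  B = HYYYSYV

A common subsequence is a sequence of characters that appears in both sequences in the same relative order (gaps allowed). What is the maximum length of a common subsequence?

4

Let dp[i][j] be the LCS length of the first i characters of A and the first j characters of B. dp[i][j] = dp[i-1][j-1]+1 when the i-th and j-th characters match, else max(dp[i-1][j], dp[i][j-1]).
    ·  H  Y  Y  Y  S  Y  V
 ·  0  0  0  0  0  0  0  0
 V  0  0  0  0  0  0  0  1
 V  0  0  0  0  0  0  0  1
 Y  0  0  1  1  1  1  1  1
 Y  0  0  1  2  2  2  2  2
 V  0  0  1  2  2  2  2  3
 V  0  0  1  2  2  2  2  3
 H  0  1  1  2  2  2  2  3
 S  0  1  1  2  2  3  3  3
 S  0  1  1  2  2  3  3  3
 Y  0  1  2  2  3  3  4  4
 H  0  1  2  2  3  3  4  4
dp[11][7] = 4. One LCS (by backtracking along matches): YYSY.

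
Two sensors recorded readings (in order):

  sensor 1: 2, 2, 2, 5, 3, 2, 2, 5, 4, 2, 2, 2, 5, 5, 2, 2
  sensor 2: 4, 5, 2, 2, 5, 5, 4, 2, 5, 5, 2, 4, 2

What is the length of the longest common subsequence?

10

Match 2 (sensor 1 #2, sensor 2 #3), then 2 (sensor 1 #3, sensor 2 #4), then 5 (sensor 1 #4, sensor 2 #5), then 5 (sensor 1 #8, sensor 2 #6), then 4 (sensor 1 #9, sensor 2 #7), then 2 (sensor 1 #12, sensor 2 #8), then 5 (sensor 1 #13, sensor 2 #9), then 5 (sensor 1 #14, sensor 2 #10), then 2 (sensor 1 #15, sensor 2 #11), then 2 (sensor 1 #16, sensor 2 #13) — 10 values in the same relative order in both. dp[16][13] = 10 confirms this is the maximum.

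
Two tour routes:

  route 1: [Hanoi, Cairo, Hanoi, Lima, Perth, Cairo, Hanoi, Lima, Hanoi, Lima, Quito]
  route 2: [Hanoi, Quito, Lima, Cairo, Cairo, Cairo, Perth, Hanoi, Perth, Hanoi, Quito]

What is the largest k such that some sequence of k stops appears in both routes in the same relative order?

Match Hanoi (route 1 #1, route 2 #1); then Cairo (route 1 #2, route 2 #6); then Hanoi (route 1 #3, route 2 #8); then Perth (route 1 #5, route 2 #9); then Hanoi (route 1 #9, route 2 #10); then Quito (route 1 #11, route 2 #11) — 6 stops in the same relative order in both. Since dp[11][11] = 6, nothing longer is possible.

6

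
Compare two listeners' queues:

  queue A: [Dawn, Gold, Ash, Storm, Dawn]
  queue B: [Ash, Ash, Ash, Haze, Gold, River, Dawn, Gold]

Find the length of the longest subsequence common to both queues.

2

Match Dawn [1,7]; then Gold [2,8] — 2 songs in the same relative order in both. Since dp[5][8] = 2, nothing longer is possible.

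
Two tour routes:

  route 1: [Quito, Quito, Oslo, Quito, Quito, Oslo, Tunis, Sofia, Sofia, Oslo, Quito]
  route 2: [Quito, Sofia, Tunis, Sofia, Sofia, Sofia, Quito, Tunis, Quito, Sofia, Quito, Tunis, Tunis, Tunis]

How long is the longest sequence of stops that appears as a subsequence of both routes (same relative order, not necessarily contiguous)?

Taking Quito (route 1 #1, route 2 #1), Quito (route 1 #2, route 2 #7), Quito (route 1 #4, route 2 #9), Quito (route 1 #5, route 2 #11), Tunis (route 1 #7, route 2 #14) gives a common subsequence of length 5. Since dp[11][14] = 5, nothing longer is possible.

5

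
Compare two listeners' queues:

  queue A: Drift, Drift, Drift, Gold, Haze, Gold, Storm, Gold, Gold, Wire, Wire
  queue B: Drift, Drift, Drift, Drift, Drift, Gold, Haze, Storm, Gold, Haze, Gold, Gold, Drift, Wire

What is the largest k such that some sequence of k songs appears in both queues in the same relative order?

9

Taking Drift at queue A[1]=queue B[3], Drift at queue A[2]=queue B[4], Drift at queue A[3]=queue B[5], Gold at queue A[4]=queue B[6], Haze at queue A[5]=queue B[7], Gold at queue A[6]=queue B[9], Gold at queue A[8]=queue B[11], Gold at queue A[9]=queue B[12], Wire at queue A[11]=queue B[14] gives a common subsequence of length 9. The LCS DP gives dp[11][14] = 9, so this is optimal.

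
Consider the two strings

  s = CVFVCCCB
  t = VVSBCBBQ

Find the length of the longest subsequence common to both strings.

Pick V at s[2]=t[1], V at s[4]=t[2], C at s[5]=t[5], B at s[8]=t[7]; all 4 characters appear in both, in order, and the DP table's final entry dp[8][8] is also 4, so no common subsequence is longer.

4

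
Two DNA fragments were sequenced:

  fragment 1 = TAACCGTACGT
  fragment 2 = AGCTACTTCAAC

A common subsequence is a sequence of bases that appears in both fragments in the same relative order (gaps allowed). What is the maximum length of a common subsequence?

6

Let dp[i][j] be the LCS length of the first i bases of fragment 1 and the first j bases of fragment 2. dp[i][j] = dp[i-1][j-1]+1 when the i-th and j-th bases match, else max(dp[i-1][j], dp[i][j-1]).
    ·  A  G  C  T  A  C  T  T  C  A  A  C
 ·  0  0  0  0  0  0  0  0  0  0  0  0  0
 T  0  0  0  0  1  1  1  1  1  1  1  1  1
 A  0  1  1  1  1  2  2  2  2  2  2  2  2
 A  0  1  1  1  1  2  2  2  2  2  3  3  3
 C  0  1  1  2  2  2  3  3  3  3  3  3  4
 C  0  1  1  2  2  2  3  3  3  4  4  4  4
 G  0  1  2  2  2  2  3  3  3  4  4  4  4
 T  0  1  2  2  3  3  3  4  4  4  4  4  4
 A  0  1  2  2  3  4  4  4  4  4  5  5  5
 C  0  1  2  3  3  4  5  5  5  5  5  5  6
 G  0  1  2  3  3  4  5  5  5  5  5  5  6
 T  0  1  2  3  4  4  5  6  6  6  6  6  6
dp[11][12] = 6. One LCS (by backtracking along matches): TACCAC.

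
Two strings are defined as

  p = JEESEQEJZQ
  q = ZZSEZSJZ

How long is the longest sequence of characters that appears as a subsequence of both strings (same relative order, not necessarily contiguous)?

One common subsequence of length 4: E [2,4] → S [4,6] → J [8,7] → Z [9,8]. Since dp[10][8] = 4, nothing longer is possible.

4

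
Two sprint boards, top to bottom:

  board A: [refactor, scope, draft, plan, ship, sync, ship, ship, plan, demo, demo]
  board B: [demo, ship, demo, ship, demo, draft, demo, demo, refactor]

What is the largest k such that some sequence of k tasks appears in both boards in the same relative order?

One common subsequence of length 4: ship (board A #5, board B #2), then ship (board A #7, board B #4), then demo (board A #10, board B #7), then demo (board A #11, board B #8). dp[11][9] = 4 confirms this is the maximum.

4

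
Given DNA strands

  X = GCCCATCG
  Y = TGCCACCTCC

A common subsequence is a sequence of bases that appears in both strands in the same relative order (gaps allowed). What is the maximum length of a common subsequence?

Let dp[i][j] be the LCS length of the first i bases of X and the first j bases of Y. dp[i][j] = dp[i-1][j-1]+1 when the i-th and j-th bases match, else max(dp[i-1][j], dp[i][j-1]).
    ·  T  G  C  C  A  C  C  T  C  C
 ·  0  0  0  0  0  0  0  0  0  0  0
 G  0  0  1  1  1  1  1  1  1  1  1
 C  0  0  1  2  2  2  2  2  2  2  2
 C  0  0  1  2  3  3  3  3  3  3  3
 C  0  0  1  2  3  3  4  4  4  4  4
 A  0  0  1  2  3  4  4  4  4  4  4
 T  0  1  1  2  3  4  4  4  5  5  5
 C  0  1  1  2  3  4  5  5  5  6  6
 G  0  1  2  2  3  4  5  5  5  6  6
dp[8][10] = 6. One LCS (by backtracking along matches): GCCCTC.

6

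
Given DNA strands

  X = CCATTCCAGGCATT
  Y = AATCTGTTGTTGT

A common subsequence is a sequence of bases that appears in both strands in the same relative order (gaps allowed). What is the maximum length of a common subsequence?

Match A (X #3, Y #2), T (X #4, Y #3), T (X #5, Y #5), G (X #9, Y #6), G (X #10, Y #9), T (X #13, Y #11), T (X #14, Y #13) — 7 bases in the same relative order in both. The LCS DP gives dp[14][13] = 7, so this is optimal.

7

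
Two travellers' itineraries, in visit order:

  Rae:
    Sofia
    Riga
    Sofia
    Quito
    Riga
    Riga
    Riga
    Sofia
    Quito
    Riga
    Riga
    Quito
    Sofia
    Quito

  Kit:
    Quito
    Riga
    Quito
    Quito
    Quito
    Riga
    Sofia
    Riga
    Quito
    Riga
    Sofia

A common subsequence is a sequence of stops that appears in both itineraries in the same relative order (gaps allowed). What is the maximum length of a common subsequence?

7

One common subsequence of length 7: Riga [2,2] → Quito [4,5] → Riga [5,6] → Riga [7,8] → Quito [9,9] → Riga [11,10] → Sofia [13,11], and the DP table's final entry dp[14][11] is also 7, so no common subsequence is longer.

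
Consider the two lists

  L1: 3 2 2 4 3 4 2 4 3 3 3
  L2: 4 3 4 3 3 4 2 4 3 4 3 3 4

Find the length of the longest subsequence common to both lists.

9

Let dp[i][j] be the LCS length of the first i values of L1 and the first j values of L2. dp[i][j] = dp[i-1][j-1]+1 when the i-th and j-th values match, else max(dp[i-1][j], dp[i][j-1]).
    ·  4  3  4  3  3  4  2  4  3  4  3  3  4
 ·  0  0  0  0  0  0  0  0  0  0  0  0  0  0
 3  0  0  1  1  1  1  1  1  1  1  1  1  1  1
 2  0  0  1  1  1  1  1  2  2  2  2  2  2  2
 2  0  0  1  1  1  1  1  2  2  2  2  2  2  2
 4  0  1  1  2  2  2  2  2  3  3  3  3  3  3
 3  0  1  2  2  3  3  3  3  3  4  4  4  4  4
 4  0  1  2  3  3  3  4  4  4  4  5  5  5  5
 2  0  1  2  3  3  3  4  5  5  5  5  5  5  5
 4  0  1  2  3  3  3  4  5  6  6  6  6  6  6
 3  0  1  2  3  4  4  4  5  6  7  7  7  7  7
 3  0  1  2  3  4  5  5  5  6  7  7  8  8  8
 3  0  1  2  3  4  5  5  5  6  7  7  8  9  9
dp[11][13] = 9. One LCS (by backtracking along matches): 3, 4, 3, 4, 2, 4, 3, 3, 3.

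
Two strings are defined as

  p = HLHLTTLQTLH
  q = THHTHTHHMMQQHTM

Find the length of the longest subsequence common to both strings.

6

One common subsequence of length 6: H at p[1]=q[2] → H at p[3]=q[3] → T at p[5]=q[4] → T at p[6]=q[6] → Q at p[8]=q[12] → T at p[9]=q[14], and the DP table's final entry dp[11][15] is also 6, so no common subsequence is longer.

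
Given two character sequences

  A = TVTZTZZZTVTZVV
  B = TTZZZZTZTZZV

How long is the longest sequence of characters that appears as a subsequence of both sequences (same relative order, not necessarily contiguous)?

One common subsequence of length 10: T [1,1], T [3,2], Z [4,3], Z [6,4], Z [7,5], Z [8,6], T [9,7], T [11,9], Z [12,11], V [14,12]. dp[14][12] = 10 confirms this is the maximum.

10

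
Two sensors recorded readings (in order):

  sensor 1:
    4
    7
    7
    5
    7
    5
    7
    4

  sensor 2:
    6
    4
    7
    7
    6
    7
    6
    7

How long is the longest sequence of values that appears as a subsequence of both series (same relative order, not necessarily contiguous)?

Let dp[i][j] be the LCS length of the first i values of sensor 1 and the first j values of sensor 2. dp[i][j] = dp[i-1][j-1]+1 when the i-th and j-th values match, else max(dp[i-1][j], dp[i][j-1]).
    ·  6  4  7  7  6  7  6  7
 ·  0  0  0  0  0  0  0  0  0
 4  0  0  1  1  1  1  1  1  1
 7  0  0  1  2  2  2  2  2  2
 7  0  0  1  2  3  3  3  3  3
 5  0  0  1  2  3  3  3  3  3
 7  0  0  1  2  3  3  4  4  4
 5  0  0  1  2  3  3  4  4  4
 7  0  0  1  2  3  3  4  4  5
 4  0  0  1  2  3  3  4  4  5
dp[8][8] = 5. One LCS (by backtracking along matches): 4, 7, 7, 7, 7.

5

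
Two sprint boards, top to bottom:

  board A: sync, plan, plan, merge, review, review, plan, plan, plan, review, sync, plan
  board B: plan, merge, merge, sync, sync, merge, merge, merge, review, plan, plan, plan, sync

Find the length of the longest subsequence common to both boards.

Taking sync at board A[1]=board B[5], then merge at board A[4]=board B[8], then review at board A[6]=board B[9], then plan at board A[7]=board B[10], then plan at board A[8]=board B[11], then plan at board A[9]=board B[12], then sync at board A[11]=board B[13] gives a common subsequence of length 7. Since dp[12][13] = 7, nothing longer is possible.

7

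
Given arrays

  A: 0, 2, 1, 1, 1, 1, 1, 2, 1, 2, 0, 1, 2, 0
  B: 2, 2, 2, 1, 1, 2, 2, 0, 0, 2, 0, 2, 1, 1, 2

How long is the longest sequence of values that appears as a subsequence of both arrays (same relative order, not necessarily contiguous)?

Pick 2 at A[2]=B[3], then 1 at A[3]=B[4], then 1 at A[4]=B[5], then 2 at A[8]=B[7], then 2 at A[10]=B[10], then 0 at A[11]=B[11], then 1 at A[12]=B[14], then 2 at A[13]=B[15]; all 8 values appear in both, in order, and the DP table's final entry dp[14][15] is also 8, so no common subsequence is longer.

8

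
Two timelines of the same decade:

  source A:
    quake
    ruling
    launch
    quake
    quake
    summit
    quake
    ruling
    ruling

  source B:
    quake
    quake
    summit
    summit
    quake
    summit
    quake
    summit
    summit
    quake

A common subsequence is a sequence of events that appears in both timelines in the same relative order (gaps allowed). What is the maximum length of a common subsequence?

One common subsequence of length 5: quake (source A #1, source B #2); then quake (source A #4, source B #5); then quake (source A #5, source B #7); then summit (source A #6, source B #9); then quake (source A #7, source B #10). dp[9][10] = 5 confirms this is the maximum.

5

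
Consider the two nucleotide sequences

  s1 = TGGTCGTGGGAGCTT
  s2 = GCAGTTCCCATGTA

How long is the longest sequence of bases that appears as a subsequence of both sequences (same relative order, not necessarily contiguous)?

7

Pick G [2,1], G [3,4], T [4,6], C [5,9], G [6,12], T [7,13], A [11,14]; all 7 bases appear in both, in order. Since dp[15][14] = 7, nothing longer is possible.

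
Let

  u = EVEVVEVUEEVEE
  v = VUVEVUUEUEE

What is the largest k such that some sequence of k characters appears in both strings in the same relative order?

Let dp[i][j] be the LCS length of the first i characters of u and the first j characters of v. dp[i][j] = dp[i-1][j-1]+1 when the i-th and j-th characters match, else max(dp[i-1][j], dp[i][j-1]).
    ·  V  U  V  E  V  U  U  E  U  E  E
 ·  0  0  0  0  0  0  0  0  0  0  0  0
 E  0  0  0  0  1  1  1  1  1  1  1  1
 V  0  1  1  1  1  2  2  2  2  2  2  2
 E  0  1  1  1  2  2  2  2  3  3  3  3
 V  0  1  1  2  2  3  3  3  3  3  3  3
 V  0  1  1  2  2  3  3  3  3  3  3  3
 E  0  1  1  2  3  3  3  3  4  4  4  4
 V  0  1  1  2  3  4  4  4  4  4  4  4
 U  0  1  2  2  3  4  5  5  5  5  5  5
 E  0  1  2  2  3  4  5  5  6  6  6  6
 E  0  1  2  2  3  4  5  5  6  6  7  7
 V  0  1  2  3  3  4  5  5  6  6  7  7
 E  0  1  2  3  4  4  5  5  6  6  7  8
 E  0  1  2  3  4  4  5  5  6  6  7  8
dp[13][11] = 8. One LCS (by backtracking along matches): VVEVUEEE.

8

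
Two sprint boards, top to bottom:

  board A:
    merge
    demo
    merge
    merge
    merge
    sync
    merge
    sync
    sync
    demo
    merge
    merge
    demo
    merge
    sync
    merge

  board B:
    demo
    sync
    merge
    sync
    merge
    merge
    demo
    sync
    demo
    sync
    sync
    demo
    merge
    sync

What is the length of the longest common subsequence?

10

One common subsequence of length 10: demo at board A[2]=board B[1] → merge at board A[3]=board B[3] → merge at board A[4]=board B[5] → merge at board A[5]=board B[6] → sync at board A[6]=board B[8] → sync at board A[8]=board B[10] → sync at board A[9]=board B[11] → demo at board A[13]=board B[12] → merge at board A[14]=board B[13] → sync at board A[15]=board B[14]. The LCS DP gives dp[16][14] = 10, so this is optimal.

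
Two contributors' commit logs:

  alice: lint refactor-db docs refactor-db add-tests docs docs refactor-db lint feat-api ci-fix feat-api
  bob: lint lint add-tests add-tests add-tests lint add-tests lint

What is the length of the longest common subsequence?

3

One common subsequence of length 3: lint (alice #1, bob #6), then add-tests (alice #5, bob #7), then lint (alice #9, bob #8). dp[12][8] = 3 confirms this is the maximum.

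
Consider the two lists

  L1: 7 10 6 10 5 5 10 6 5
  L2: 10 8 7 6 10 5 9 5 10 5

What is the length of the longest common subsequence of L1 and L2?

Taking 7 (L1 #1, L2 #3); then 6 (L1 #3, L2 #4); then 10 (L1 #4, L2 #5); then 5 (L1 #5, L2 #6); then 5 (L1 #6, L2 #8); then 10 (L1 #7, L2 #9); then 5 (L1 #9, L2 #10) gives a common subsequence of length 7, and the DP table's final entry dp[9][10] is also 7, so no common subsequence is longer.

7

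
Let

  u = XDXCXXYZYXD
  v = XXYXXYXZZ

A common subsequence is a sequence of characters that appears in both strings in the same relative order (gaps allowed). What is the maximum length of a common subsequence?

One common subsequence of length 6: X (u #1, v #1), X (u #3, v #2), X (u #5, v #4), X (u #6, v #5), Y (u #7, v #6), Z (u #8, v #9). dp[11][9] = 6 confirms this is the maximum.

6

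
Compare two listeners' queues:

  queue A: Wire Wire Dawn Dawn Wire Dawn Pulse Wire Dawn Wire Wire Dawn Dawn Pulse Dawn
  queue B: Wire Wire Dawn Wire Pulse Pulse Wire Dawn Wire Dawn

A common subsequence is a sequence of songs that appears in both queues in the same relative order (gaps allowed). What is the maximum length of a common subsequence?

Taking Wire [1,1] → Wire [2,2] → Dawn [4,3] → Wire [5,4] → Pulse [7,6] → Wire [8,7] → Dawn [9,8] → Wire [11,9] → Dawn [15,10] gives a common subsequence of length 9. dp[15][10] = 9 confirms this is the maximum.

9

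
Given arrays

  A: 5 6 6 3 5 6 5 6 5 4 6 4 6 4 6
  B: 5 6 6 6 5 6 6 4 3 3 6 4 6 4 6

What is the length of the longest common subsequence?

Taking 5 (A #1, B #1); then 6 (A #2, B #3); then 6 (A #3, B #4); then 5 (A #5, B #5); then 6 (A #6, B #6); then 6 (A #8, B #7); then 4 (A #10, B #8); then 6 (A #11, B #11); then 4 (A #12, B #12); then 6 (A #13, B #13); then 4 (A #14, B #14); then 6 (A #15, B #15) gives a common subsequence of length 12. Since dp[15][15] = 12, nothing longer is possible.

12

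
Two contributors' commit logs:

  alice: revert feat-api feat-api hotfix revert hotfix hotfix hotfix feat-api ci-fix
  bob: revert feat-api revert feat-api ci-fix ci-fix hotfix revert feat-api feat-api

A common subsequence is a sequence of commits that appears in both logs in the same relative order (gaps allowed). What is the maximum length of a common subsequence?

6

Match revert (alice #1, bob #1) → feat-api (alice #2, bob #2) → feat-api (alice #3, bob #4) → hotfix (alice #4, bob #7) → revert (alice #5, bob #8) → feat-api (alice #9, bob #10) — 6 commits in the same relative order in both. dp[10][10] = 6 confirms this is the maximum.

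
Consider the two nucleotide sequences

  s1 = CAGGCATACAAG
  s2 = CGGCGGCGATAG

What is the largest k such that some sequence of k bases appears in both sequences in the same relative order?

Match C at s1[1]=s2[4]; then G at s1[3]=s2[5]; then G at s1[4]=s2[6]; then C at s1[5]=s2[7]; then A at s1[6]=s2[9]; then T at s1[7]=s2[10]; then A at s1[11]=s2[11]; then G at s1[12]=s2[12] — 8 bases in the same relative order in both, and the DP table's final entry dp[12][12] is also 8, so no common subsequence is longer.

8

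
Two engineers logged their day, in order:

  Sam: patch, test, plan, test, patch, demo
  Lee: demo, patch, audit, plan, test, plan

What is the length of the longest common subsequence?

Pick patch [1,2]; then test [2,5]; then plan [3,6]; all 3 tasks appear in both, in order, and the DP table's final entry dp[6][6] is also 3, so no common subsequence is longer.

3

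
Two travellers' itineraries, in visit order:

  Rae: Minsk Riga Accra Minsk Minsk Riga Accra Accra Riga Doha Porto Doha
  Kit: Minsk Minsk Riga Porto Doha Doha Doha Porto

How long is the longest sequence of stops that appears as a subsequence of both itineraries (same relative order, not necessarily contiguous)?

5

Taking Minsk (Rae #4, Kit #1) → Minsk (Rae #5, Kit #2) → Riga (Rae #6, Kit #3) → Doha (Rae #10, Kit #7) → Porto (Rae #11, Kit #8) gives a common subsequence of length 5. The LCS DP gives dp[12][8] = 5, so this is optimal.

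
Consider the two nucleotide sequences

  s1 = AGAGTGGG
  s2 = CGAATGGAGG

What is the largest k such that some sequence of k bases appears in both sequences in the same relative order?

6

Match A at s1[1]=s2[3]; then A at s1[3]=s2[4]; then G at s1[4]=s2[6]; then G at s1[6]=s2[7]; then G at s1[7]=s2[9]; then G at s1[8]=s2[10] — 6 bases in the same relative order in both. dp[8][10] = 6 confirms this is the maximum.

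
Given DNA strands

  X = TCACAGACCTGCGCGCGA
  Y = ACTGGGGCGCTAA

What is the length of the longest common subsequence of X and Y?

9

Taking A at X[3]=Y[1]; then C at X[4]=Y[2]; then G at X[6]=Y[5]; then G at X[11]=Y[6]; then G at X[13]=Y[7]; then C at X[14]=Y[8]; then G at X[15]=Y[9]; then C at X[16]=Y[10]; then A at X[18]=Y[13] gives a common subsequence of length 9. dp[18][13] = 9 confirms this is the maximum.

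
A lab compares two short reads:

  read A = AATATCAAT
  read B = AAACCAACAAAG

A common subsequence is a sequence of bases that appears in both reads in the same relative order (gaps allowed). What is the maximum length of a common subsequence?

Let dp[i][j] be the LCS length of the first i bases of read A and the first j bases of read B. dp[i][j] = dp[i-1][j-1]+1 when the i-th and j-th bases match, else max(dp[i-1][j], dp[i][j-1]).
    ·  A  A  A  C  C  A  A  C  A  A  A  G
 ·  0  0  0  0  0  0  0  0  0  0  0  0  0
 A  0  1  1  1  1  1  1  1  1  1  1  1  1
 A  0  1  2  2  2  2  2  2  2  2  2  2  2
 T  0  1  2  2  2  2  2  2  2  2  2  2  2
 A  0  1  2  3  3  3  3  3  3  3  3  3  3
 T  0  1  2  3  3  3  3  3  3  3  3  3  3
 C  0  1  2  3  4  4  4  4  4  4  4  4  4
 A  0  1  2  3  4  4  5  5  5  5  5  5  5
 A  0  1  2  3  4  4  5  6  6  6  6  6  6
 T  0  1  2  3  4  4  5  6  6  6  6  6  6
dp[9][12] = 6. One LCS (by backtracking along matches): AAACAA.

6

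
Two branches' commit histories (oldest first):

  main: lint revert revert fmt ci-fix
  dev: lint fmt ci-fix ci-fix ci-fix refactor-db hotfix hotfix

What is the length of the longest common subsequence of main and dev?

Taking lint at main[1]=dev[1] → fmt at main[4]=dev[2] → ci-fix at main[5]=dev[5] gives a common subsequence of length 3, and the DP table's final entry dp[5][8] is also 3, so no common subsequence is longer.

3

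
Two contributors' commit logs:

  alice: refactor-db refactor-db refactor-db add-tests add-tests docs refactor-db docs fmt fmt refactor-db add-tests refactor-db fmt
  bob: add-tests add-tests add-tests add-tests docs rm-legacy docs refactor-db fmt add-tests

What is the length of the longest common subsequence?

6

Taking add-tests at alice[4]=bob[3] → add-tests at alice[5]=bob[4] → docs at alice[6]=bob[7] → refactor-db at alice[7]=bob[8] → fmt at alice[10]=bob[9] → add-tests at alice[12]=bob[10] gives a common subsequence of length 6. dp[14][10] = 6 confirms this is the maximum.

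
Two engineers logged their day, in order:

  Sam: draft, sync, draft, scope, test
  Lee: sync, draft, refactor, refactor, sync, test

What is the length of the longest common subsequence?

3

Pick draft [1,2] → sync [2,5] → test [5,6]; all 3 tasks appear in both, in order. Since dp[5][6] = 3, nothing longer is possible.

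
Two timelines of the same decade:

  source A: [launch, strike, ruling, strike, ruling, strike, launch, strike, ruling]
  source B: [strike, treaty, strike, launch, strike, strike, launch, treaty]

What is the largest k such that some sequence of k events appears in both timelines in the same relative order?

One common subsequence of length 4: launch at source A[1]=source B[4]; then strike at source A[4]=source B[5]; then strike at source A[6]=source B[6]; then launch at source A[7]=source B[7]. Since dp[9][8] = 4, nothing longer is possible.

4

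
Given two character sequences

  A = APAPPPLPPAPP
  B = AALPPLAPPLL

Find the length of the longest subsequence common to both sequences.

8

Let dp[i][j] be the LCS length of the first i characters of A and the first j characters of B. dp[i][j] = dp[i-1][j-1]+1 when the i-th and j-th characters match, else max(dp[i-1][j], dp[i][j-1]).
    ·  A  A  L  P  P  L  A  P  P  L  L
 ·  0  0  0  0  0  0  0  0  0  0  0  0
 A  0  1  1  1  1  1  1  1  1  1  1  1
 P  0  1  1  1  2  2  2  2  2  2  2  2
 A  0  1  2  2  2  2  2  3  3  3  3  3
 P  0  1  2  2  3  3  3  3  4  4  4  4
 P  0  1  2  2  3  4  4  4  4  5  5  5
 P  0  1  2  2  3  4  4  4  5  5  5  5
 L  0  1  2  3  3  4  5  5  5  5  6  6
 P  0  1  2  3  4  4  5  5  6  6  6  6
 P  0  1  2  3  4  5  5  5  6  7  7  7
 A  0  1  2  3  4  5  5  6  6  7  7  7
 P  0  1  2  3  4  5  5  6  7  7  7  7
 P  0  1  2  3  4  5  5  6  7  8  8  8
dp[12][11] = 8. One LCS (by backtracking along matches): AAPPLAPP.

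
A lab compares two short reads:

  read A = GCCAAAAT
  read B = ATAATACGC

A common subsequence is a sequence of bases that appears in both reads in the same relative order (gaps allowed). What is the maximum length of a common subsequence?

4

Pick A at read A[4]=read B[1]; then A at read A[5]=read B[3]; then A at read A[6]=read B[4]; then A at read A[7]=read B[6]; all 4 bases appear in both, in order. The LCS DP gives dp[8][9] = 4, so this is optimal.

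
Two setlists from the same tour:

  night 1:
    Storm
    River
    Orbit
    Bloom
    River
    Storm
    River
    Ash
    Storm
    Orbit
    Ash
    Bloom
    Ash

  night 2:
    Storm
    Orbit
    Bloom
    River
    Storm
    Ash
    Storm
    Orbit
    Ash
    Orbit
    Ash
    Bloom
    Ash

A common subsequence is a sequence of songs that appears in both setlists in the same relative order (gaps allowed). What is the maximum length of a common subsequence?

11

Pick Storm [1,1] → Orbit [3,2] → Bloom [4,3] → River [5,4] → Storm [6,5] → Ash [8,6] → Storm [9,7] → Orbit [10,10] → Ash [11,11] → Bloom [12,12] → Ash [13,13]; all 11 songs appear in both, in order. Since dp[13][13] = 11, nothing longer is possible.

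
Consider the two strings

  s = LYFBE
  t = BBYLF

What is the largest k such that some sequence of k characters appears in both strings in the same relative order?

2

Taking L (s #1, t #4), then F (s #3, t #5) gives a common subsequence of length 2. The LCS DP gives dp[5][5] = 2, so this is optimal.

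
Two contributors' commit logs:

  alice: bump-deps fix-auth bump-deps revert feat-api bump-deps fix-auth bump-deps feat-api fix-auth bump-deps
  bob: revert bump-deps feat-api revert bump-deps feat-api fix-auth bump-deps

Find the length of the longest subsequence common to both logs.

Pick bump-deps (alice #1, bob #2) → revert (alice #4, bob #4) → bump-deps (alice #8, bob #5) → feat-api (alice #9, bob #6) → fix-auth (alice #10, bob #7) → bump-deps (alice #11, bob #8); all 6 commits appear in both, in order. The LCS DP gives dp[11][8] = 6, so this is optimal.

6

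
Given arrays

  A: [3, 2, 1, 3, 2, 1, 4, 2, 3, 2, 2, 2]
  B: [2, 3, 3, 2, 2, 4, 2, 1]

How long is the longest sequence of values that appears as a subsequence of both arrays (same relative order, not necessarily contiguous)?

6

Let dp[i][j] be the LCS length of the first i values of A and the first j values of B. dp[i][j] = dp[i-1][j-1]+1 when the i-th and j-th values match, else max(dp[i-1][j], dp[i][j-1]).
    ·  2  3  3  2  2  4  2  1
 ·  0  0  0  0  0  0  0  0  0
 3  0  0  1  1  1  1  1  1  1
 2  0  1  1  1  2  2  2  2  2
 1  0  1  1  1  2  2  2  2  3
 3  0  1  2  2  2  2  2  2  3
 2  0  1  2  2  3  3  3  3  3
 1  0  1  2  2  3  3  3  3  4
 4  0  1  2  2  3  3  4  4  4
 2  0  1  2  2  3  4  4  5  5
 3  0  1  2  3  3  4  4  5  5
 2  0  1  2  3  4  4  4  5  5
 2  0  1  2  3  4  5  5  5  5
 2  0  1  2  3  4  5  5  6  6
dp[12][8] = 6. One LCS (by backtracking along matches): 2, 3, 3, 2, 2, 2.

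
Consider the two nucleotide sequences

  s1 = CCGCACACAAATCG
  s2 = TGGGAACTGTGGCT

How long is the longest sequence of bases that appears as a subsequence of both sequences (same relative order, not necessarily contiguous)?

6

One common subsequence of length 6: G (s1 #3, s2 #4); then A (s1 #5, s2 #5); then A (s1 #7, s2 #6); then C (s1 #8, s2 #7); then T (s1 #12, s2 #10); then C (s1 #13, s2 #13). The LCS DP gives dp[14][14] = 6, so this is optimal.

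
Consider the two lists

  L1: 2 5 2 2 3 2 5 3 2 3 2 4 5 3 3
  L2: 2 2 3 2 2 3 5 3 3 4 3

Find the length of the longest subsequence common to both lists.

9

Match 2 at L1[1]=L2[2] → 2 at L1[3]=L2[4] → 2 at L1[4]=L2[5] → 3 at L1[5]=L2[6] → 5 at L1[7]=L2[7] → 3 at L1[8]=L2[8] → 3 at L1[10]=L2[9] → 4 at L1[12]=L2[10] → 3 at L1[15]=L2[11] — 9 values in the same relative order in both, and the DP table's final entry dp[15][11] is also 9, so no common subsequence is longer.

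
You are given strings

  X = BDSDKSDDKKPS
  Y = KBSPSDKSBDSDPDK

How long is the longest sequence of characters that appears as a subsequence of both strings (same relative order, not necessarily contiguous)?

8

Pick B [1,2]; then D [2,6]; then S [3,8]; then D [4,10]; then S [6,11]; then D [7,12]; then D [8,14]; then K [10,15]; all 8 characters appear in both, in order. Since dp[12][15] = 8, nothing longer is possible.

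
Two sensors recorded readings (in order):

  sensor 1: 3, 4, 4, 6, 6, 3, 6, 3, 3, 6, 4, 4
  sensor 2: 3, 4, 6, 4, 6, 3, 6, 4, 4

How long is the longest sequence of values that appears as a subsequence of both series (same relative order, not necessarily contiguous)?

One common subsequence of length 8: 3 at sensor 1[1]=sensor 2[1] → 4 at sensor 1[2]=sensor 2[2] → 4 at sensor 1[3]=sensor 2[4] → 6 at sensor 1[7]=sensor 2[5] → 3 at sensor 1[9]=sensor 2[6] → 6 at sensor 1[10]=sensor 2[7] → 4 at sensor 1[11]=sensor 2[8] → 4 at sensor 1[12]=sensor 2[9]. dp[12][9] = 8 confirms this is the maximum.

8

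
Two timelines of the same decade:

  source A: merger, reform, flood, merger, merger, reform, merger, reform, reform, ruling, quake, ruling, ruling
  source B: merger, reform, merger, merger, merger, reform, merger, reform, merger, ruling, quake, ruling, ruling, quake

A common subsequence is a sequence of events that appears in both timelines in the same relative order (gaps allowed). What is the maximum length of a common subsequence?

One common subsequence of length 11: merger [1,1], reform [2,2], merger [4,4], merger [5,5], reform [6,6], merger [7,7], reform [8,8], ruling [10,10], quake [11,11], ruling [12,12], ruling [13,13]. The LCS DP gives dp[13][14] = 11, so this is optimal.

11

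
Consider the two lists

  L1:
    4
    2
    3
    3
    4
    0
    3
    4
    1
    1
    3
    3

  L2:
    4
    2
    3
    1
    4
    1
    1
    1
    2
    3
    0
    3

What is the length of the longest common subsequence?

8

Let dp[i][j] be the LCS length of the first i values of L1 and the first j values of L2. dp[i][j] = dp[i-1][j-1]+1 when the i-th and j-th values match, else max(dp[i-1][j], dp[i][j-1]).
    ·  4  2  3  1  4  1  1  1  2  3  0  3
 ·  0  0  0  0  0  0  0  0  0  0  0  0  0
 4  0  1  1  1  1  1  1  1  1  1  1  1  1
 2  0  1  2  2  2  2  2  2  2  2  2  2  2
 3  0  1  2  3  3  3  3  3  3  3  3  3  3
 3  0  1  2  3  3  3  3  3  3  3  4  4  4
 4  0  1  2  3  3  4  4  4  4  4  4  4  4
 0  0  1  2  3  3  4  4  4  4  4  4  5  5
 3  0  1  2  3  3  4  4  4  4  4  5  5  6
 4  0  1  2  3  3  4  4  4  4  4  5  5  6
 1  0  1  2  3  4  4  5  5  5  5  5  5  6
 1  0  1  2  3  4  4  5  6  6  6  6  6  6
 3  0  1  2  3  4  4  5  6  6  6  7  7  7
 3  0  1  2  3  4  4  5  6  6  6  7  7  8
dp[12][12] = 8. One LCS (by backtracking along matches): 4, 2, 3, 4, 1, 1, 3, 3.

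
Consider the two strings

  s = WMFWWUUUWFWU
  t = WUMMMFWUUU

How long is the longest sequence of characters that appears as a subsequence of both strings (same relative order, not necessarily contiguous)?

7

Let dp[i][j] be the LCS length of the first i characters of s and the first j characters of t. dp[i][j] = dp[i-1][j-1]+1 when the i-th and j-th characters match, else max(dp[i-1][j], dp[i][j-1]).
    ·  W  U  M  M  M  F  W  U  U  U
 ·  0  0  0  0  0  0  0  0  0  0  0
 W  0  1  1  1  1  1  1  1  1  1  1
 M  0  1  1  2  2  2  2  2  2  2  2
 F  0  1  1  2  2  2  3  3  3  3  3
 W  0  1  1  2  2  2  3  4  4  4  4
 W  0  1  1  2  2  2  3  4  4  4  4
 U  0  1  2  2  2  2  3  4  5  5  5
 U  0  1  2  2  2  2  3  4  5  6  6
 U  0  1  2  2  2  2  3  4  5  6  7
 W  0  1  2  2  2  2  3  4  5  6  7
 F  0  1  2  2  2  2  3  4  5  6  7
 W  0  1  2  2  2  2  3  4  5  6  7
 U  0  1  2  2  2  2  3  4  5  6  7
dp[12][10] = 7. One LCS (by backtracking along matches): WMFWUUU.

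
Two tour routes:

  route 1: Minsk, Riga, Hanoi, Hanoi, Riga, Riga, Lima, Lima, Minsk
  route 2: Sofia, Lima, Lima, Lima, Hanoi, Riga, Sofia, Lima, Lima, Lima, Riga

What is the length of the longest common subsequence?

4

Pick Hanoi (route 1 #4, route 2 #5); then Riga (route 1 #5, route 2 #6); then Lima (route 1 #7, route 2 #9); then Lima (route 1 #8, route 2 #10); all 4 stops appear in both, in order. Since dp[9][11] = 4, nothing longer is possible.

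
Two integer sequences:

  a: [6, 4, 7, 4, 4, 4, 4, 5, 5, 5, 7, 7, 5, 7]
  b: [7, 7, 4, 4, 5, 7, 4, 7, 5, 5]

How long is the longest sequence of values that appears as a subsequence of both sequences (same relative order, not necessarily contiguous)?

Taking 7 (a #3, b #2); then 4 (a #6, b #3); then 4 (a #7, b #4); then 5 (a #10, b #5); then 7 (a #11, b #6); then 7 (a #12, b #8); then 5 (a #13, b #10) gives a common subsequence of length 7. Since dp[14][10] = 7, nothing longer is possible.

7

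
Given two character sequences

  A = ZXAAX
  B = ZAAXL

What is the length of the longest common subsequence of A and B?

4

One common subsequence of length 4: Z at A[1]=B[1] → A at A[3]=B[2] → A at A[4]=B[3] → X at A[5]=B[4]. dp[5][5] = 4 confirms this is the maximum.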